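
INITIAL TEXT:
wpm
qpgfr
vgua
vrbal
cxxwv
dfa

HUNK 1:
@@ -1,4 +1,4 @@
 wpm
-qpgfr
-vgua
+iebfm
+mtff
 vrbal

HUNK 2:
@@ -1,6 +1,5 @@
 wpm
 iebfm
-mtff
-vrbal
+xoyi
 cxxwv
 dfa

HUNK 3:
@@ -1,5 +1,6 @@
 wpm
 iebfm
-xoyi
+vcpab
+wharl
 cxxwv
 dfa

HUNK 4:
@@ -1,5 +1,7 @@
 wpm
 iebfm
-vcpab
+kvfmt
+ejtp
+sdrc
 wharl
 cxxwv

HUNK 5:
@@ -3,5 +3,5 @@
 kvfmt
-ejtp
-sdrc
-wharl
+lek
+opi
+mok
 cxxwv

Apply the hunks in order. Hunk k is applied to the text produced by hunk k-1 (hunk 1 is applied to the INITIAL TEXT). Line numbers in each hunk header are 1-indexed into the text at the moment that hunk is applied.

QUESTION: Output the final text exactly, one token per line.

Answer: wpm
iebfm
kvfmt
lek
opi
mok
cxxwv
dfa

Derivation:
Hunk 1: at line 1 remove [qpgfr,vgua] add [iebfm,mtff] -> 6 lines: wpm iebfm mtff vrbal cxxwv dfa
Hunk 2: at line 1 remove [mtff,vrbal] add [xoyi] -> 5 lines: wpm iebfm xoyi cxxwv dfa
Hunk 3: at line 1 remove [xoyi] add [vcpab,wharl] -> 6 lines: wpm iebfm vcpab wharl cxxwv dfa
Hunk 4: at line 1 remove [vcpab] add [kvfmt,ejtp,sdrc] -> 8 lines: wpm iebfm kvfmt ejtp sdrc wharl cxxwv dfa
Hunk 5: at line 3 remove [ejtp,sdrc,wharl] add [lek,opi,mok] -> 8 lines: wpm iebfm kvfmt lek opi mok cxxwv dfa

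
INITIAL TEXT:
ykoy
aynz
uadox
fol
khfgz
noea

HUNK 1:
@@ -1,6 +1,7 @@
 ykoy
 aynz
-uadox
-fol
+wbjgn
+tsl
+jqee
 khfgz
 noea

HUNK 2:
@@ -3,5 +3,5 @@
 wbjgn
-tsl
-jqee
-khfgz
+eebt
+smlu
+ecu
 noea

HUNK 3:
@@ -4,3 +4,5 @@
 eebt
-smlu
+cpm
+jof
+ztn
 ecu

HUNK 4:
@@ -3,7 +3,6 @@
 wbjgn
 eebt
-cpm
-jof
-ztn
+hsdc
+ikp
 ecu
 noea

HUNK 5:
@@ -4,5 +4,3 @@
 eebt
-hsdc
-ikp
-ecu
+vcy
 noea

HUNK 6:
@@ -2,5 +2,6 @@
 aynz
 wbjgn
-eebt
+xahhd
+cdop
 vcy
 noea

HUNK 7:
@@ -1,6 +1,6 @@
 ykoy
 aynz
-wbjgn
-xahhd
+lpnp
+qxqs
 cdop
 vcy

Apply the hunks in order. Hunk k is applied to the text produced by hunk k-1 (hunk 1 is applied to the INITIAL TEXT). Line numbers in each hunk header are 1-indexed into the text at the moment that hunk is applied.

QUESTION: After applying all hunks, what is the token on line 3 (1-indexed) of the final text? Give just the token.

Hunk 1: at line 1 remove [uadox,fol] add [wbjgn,tsl,jqee] -> 7 lines: ykoy aynz wbjgn tsl jqee khfgz noea
Hunk 2: at line 3 remove [tsl,jqee,khfgz] add [eebt,smlu,ecu] -> 7 lines: ykoy aynz wbjgn eebt smlu ecu noea
Hunk 3: at line 4 remove [smlu] add [cpm,jof,ztn] -> 9 lines: ykoy aynz wbjgn eebt cpm jof ztn ecu noea
Hunk 4: at line 3 remove [cpm,jof,ztn] add [hsdc,ikp] -> 8 lines: ykoy aynz wbjgn eebt hsdc ikp ecu noea
Hunk 5: at line 4 remove [hsdc,ikp,ecu] add [vcy] -> 6 lines: ykoy aynz wbjgn eebt vcy noea
Hunk 6: at line 2 remove [eebt] add [xahhd,cdop] -> 7 lines: ykoy aynz wbjgn xahhd cdop vcy noea
Hunk 7: at line 1 remove [wbjgn,xahhd] add [lpnp,qxqs] -> 7 lines: ykoy aynz lpnp qxqs cdop vcy noea
Final line 3: lpnp

Answer: lpnp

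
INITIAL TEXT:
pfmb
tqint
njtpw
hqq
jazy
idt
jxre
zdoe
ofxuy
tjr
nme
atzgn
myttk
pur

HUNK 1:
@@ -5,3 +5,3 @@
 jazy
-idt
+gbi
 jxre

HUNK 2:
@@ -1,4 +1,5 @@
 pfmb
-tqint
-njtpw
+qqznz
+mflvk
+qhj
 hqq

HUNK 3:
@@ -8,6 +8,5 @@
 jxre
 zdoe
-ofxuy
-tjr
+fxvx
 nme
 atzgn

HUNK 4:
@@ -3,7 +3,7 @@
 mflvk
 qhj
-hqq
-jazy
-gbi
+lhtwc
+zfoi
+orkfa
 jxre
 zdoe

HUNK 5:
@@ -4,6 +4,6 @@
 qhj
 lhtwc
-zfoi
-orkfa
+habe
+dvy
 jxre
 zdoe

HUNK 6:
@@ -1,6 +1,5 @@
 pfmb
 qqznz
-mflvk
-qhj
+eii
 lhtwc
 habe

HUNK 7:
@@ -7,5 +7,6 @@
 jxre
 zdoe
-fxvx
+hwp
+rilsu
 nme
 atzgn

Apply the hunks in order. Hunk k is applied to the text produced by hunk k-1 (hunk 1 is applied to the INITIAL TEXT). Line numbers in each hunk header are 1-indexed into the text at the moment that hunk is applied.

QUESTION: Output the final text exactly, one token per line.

Hunk 1: at line 5 remove [idt] add [gbi] -> 14 lines: pfmb tqint njtpw hqq jazy gbi jxre zdoe ofxuy tjr nme atzgn myttk pur
Hunk 2: at line 1 remove [tqint,njtpw] add [qqznz,mflvk,qhj] -> 15 lines: pfmb qqznz mflvk qhj hqq jazy gbi jxre zdoe ofxuy tjr nme atzgn myttk pur
Hunk 3: at line 8 remove [ofxuy,tjr] add [fxvx] -> 14 lines: pfmb qqznz mflvk qhj hqq jazy gbi jxre zdoe fxvx nme atzgn myttk pur
Hunk 4: at line 3 remove [hqq,jazy,gbi] add [lhtwc,zfoi,orkfa] -> 14 lines: pfmb qqznz mflvk qhj lhtwc zfoi orkfa jxre zdoe fxvx nme atzgn myttk pur
Hunk 5: at line 4 remove [zfoi,orkfa] add [habe,dvy] -> 14 lines: pfmb qqznz mflvk qhj lhtwc habe dvy jxre zdoe fxvx nme atzgn myttk pur
Hunk 6: at line 1 remove [mflvk,qhj] add [eii] -> 13 lines: pfmb qqznz eii lhtwc habe dvy jxre zdoe fxvx nme atzgn myttk pur
Hunk 7: at line 7 remove [fxvx] add [hwp,rilsu] -> 14 lines: pfmb qqznz eii lhtwc habe dvy jxre zdoe hwp rilsu nme atzgn myttk pur

Answer: pfmb
qqznz
eii
lhtwc
habe
dvy
jxre
zdoe
hwp
rilsu
nme
atzgn
myttk
pur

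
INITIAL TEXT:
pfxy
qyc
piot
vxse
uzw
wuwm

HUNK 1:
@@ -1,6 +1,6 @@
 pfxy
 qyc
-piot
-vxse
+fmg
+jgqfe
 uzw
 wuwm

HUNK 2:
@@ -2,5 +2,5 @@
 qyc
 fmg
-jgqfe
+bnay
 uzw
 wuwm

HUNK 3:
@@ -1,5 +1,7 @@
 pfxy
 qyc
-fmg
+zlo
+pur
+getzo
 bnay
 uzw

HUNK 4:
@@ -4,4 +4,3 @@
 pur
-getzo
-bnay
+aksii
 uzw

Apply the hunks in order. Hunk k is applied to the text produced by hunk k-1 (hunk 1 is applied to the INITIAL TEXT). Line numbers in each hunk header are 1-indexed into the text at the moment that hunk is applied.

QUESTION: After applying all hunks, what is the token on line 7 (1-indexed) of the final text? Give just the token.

Hunk 1: at line 1 remove [piot,vxse] add [fmg,jgqfe] -> 6 lines: pfxy qyc fmg jgqfe uzw wuwm
Hunk 2: at line 2 remove [jgqfe] add [bnay] -> 6 lines: pfxy qyc fmg bnay uzw wuwm
Hunk 3: at line 1 remove [fmg] add [zlo,pur,getzo] -> 8 lines: pfxy qyc zlo pur getzo bnay uzw wuwm
Hunk 4: at line 4 remove [getzo,bnay] add [aksii] -> 7 lines: pfxy qyc zlo pur aksii uzw wuwm
Final line 7: wuwm

Answer: wuwm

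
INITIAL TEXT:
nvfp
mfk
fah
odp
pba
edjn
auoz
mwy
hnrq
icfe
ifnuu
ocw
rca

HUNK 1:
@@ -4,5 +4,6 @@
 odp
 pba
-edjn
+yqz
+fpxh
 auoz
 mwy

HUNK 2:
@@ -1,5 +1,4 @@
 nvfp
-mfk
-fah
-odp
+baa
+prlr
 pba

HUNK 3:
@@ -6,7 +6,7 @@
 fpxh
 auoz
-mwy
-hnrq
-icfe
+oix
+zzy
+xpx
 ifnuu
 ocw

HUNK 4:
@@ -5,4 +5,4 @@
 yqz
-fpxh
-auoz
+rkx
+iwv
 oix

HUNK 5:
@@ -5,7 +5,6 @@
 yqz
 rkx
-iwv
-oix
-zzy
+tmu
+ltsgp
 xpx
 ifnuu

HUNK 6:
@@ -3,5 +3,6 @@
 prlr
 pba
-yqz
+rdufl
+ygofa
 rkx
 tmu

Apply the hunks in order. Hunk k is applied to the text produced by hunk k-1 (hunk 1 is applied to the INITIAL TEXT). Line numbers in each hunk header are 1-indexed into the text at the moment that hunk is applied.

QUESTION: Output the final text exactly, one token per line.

Hunk 1: at line 4 remove [edjn] add [yqz,fpxh] -> 14 lines: nvfp mfk fah odp pba yqz fpxh auoz mwy hnrq icfe ifnuu ocw rca
Hunk 2: at line 1 remove [mfk,fah,odp] add [baa,prlr] -> 13 lines: nvfp baa prlr pba yqz fpxh auoz mwy hnrq icfe ifnuu ocw rca
Hunk 3: at line 6 remove [mwy,hnrq,icfe] add [oix,zzy,xpx] -> 13 lines: nvfp baa prlr pba yqz fpxh auoz oix zzy xpx ifnuu ocw rca
Hunk 4: at line 5 remove [fpxh,auoz] add [rkx,iwv] -> 13 lines: nvfp baa prlr pba yqz rkx iwv oix zzy xpx ifnuu ocw rca
Hunk 5: at line 5 remove [iwv,oix,zzy] add [tmu,ltsgp] -> 12 lines: nvfp baa prlr pba yqz rkx tmu ltsgp xpx ifnuu ocw rca
Hunk 6: at line 3 remove [yqz] add [rdufl,ygofa] -> 13 lines: nvfp baa prlr pba rdufl ygofa rkx tmu ltsgp xpx ifnuu ocw rca

Answer: nvfp
baa
prlr
pba
rdufl
ygofa
rkx
tmu
ltsgp
xpx
ifnuu
ocw
rca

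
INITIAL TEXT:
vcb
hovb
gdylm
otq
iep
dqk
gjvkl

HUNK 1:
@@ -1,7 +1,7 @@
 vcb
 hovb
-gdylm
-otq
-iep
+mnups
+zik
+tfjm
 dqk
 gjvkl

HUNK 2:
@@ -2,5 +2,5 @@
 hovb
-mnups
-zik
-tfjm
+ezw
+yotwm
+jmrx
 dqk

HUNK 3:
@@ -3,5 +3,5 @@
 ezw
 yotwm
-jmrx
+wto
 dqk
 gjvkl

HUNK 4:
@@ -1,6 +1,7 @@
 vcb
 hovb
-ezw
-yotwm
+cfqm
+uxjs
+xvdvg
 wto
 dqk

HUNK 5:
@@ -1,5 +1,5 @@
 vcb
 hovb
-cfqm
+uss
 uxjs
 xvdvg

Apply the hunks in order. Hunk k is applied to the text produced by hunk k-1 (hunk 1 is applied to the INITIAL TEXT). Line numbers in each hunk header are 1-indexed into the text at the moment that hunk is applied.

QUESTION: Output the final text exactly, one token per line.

Hunk 1: at line 1 remove [gdylm,otq,iep] add [mnups,zik,tfjm] -> 7 lines: vcb hovb mnups zik tfjm dqk gjvkl
Hunk 2: at line 2 remove [mnups,zik,tfjm] add [ezw,yotwm,jmrx] -> 7 lines: vcb hovb ezw yotwm jmrx dqk gjvkl
Hunk 3: at line 3 remove [jmrx] add [wto] -> 7 lines: vcb hovb ezw yotwm wto dqk gjvkl
Hunk 4: at line 1 remove [ezw,yotwm] add [cfqm,uxjs,xvdvg] -> 8 lines: vcb hovb cfqm uxjs xvdvg wto dqk gjvkl
Hunk 5: at line 1 remove [cfqm] add [uss] -> 8 lines: vcb hovb uss uxjs xvdvg wto dqk gjvkl

Answer: vcb
hovb
uss
uxjs
xvdvg
wto
dqk
gjvkl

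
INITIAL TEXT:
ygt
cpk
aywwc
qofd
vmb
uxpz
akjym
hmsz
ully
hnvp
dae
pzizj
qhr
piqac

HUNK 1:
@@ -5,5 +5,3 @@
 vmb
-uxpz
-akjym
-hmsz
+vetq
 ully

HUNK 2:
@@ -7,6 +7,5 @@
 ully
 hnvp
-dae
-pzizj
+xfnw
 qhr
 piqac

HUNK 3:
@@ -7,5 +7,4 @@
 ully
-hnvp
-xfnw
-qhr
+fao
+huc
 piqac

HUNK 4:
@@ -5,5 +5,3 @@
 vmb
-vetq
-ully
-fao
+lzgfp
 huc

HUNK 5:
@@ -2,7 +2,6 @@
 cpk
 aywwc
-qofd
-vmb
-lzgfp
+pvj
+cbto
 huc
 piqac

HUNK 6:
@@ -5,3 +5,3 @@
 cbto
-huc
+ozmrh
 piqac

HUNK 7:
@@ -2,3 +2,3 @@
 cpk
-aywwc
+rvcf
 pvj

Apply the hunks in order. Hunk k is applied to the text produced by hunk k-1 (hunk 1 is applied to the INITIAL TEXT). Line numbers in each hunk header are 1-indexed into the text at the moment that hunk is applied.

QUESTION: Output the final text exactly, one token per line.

Answer: ygt
cpk
rvcf
pvj
cbto
ozmrh
piqac

Derivation:
Hunk 1: at line 5 remove [uxpz,akjym,hmsz] add [vetq] -> 12 lines: ygt cpk aywwc qofd vmb vetq ully hnvp dae pzizj qhr piqac
Hunk 2: at line 7 remove [dae,pzizj] add [xfnw] -> 11 lines: ygt cpk aywwc qofd vmb vetq ully hnvp xfnw qhr piqac
Hunk 3: at line 7 remove [hnvp,xfnw,qhr] add [fao,huc] -> 10 lines: ygt cpk aywwc qofd vmb vetq ully fao huc piqac
Hunk 4: at line 5 remove [vetq,ully,fao] add [lzgfp] -> 8 lines: ygt cpk aywwc qofd vmb lzgfp huc piqac
Hunk 5: at line 2 remove [qofd,vmb,lzgfp] add [pvj,cbto] -> 7 lines: ygt cpk aywwc pvj cbto huc piqac
Hunk 6: at line 5 remove [huc] add [ozmrh] -> 7 lines: ygt cpk aywwc pvj cbto ozmrh piqac
Hunk 7: at line 2 remove [aywwc] add [rvcf] -> 7 lines: ygt cpk rvcf pvj cbto ozmrh piqac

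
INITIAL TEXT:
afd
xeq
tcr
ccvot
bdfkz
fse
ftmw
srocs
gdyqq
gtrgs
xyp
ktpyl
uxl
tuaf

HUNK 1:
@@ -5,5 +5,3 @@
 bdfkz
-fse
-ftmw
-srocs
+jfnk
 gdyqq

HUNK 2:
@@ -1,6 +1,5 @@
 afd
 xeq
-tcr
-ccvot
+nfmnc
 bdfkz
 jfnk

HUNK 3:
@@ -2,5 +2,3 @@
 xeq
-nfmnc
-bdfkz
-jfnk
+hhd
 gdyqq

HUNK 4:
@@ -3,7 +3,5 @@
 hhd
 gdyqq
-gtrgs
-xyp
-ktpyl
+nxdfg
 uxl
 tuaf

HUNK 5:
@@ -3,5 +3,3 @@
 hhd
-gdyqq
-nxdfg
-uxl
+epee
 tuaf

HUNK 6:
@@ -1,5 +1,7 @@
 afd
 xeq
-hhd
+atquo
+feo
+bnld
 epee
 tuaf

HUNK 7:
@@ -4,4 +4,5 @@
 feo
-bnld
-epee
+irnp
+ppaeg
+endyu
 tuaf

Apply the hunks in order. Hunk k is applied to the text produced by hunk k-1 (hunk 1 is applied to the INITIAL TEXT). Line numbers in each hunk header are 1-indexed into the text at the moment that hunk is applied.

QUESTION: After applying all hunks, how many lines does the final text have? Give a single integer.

Hunk 1: at line 5 remove [fse,ftmw,srocs] add [jfnk] -> 12 lines: afd xeq tcr ccvot bdfkz jfnk gdyqq gtrgs xyp ktpyl uxl tuaf
Hunk 2: at line 1 remove [tcr,ccvot] add [nfmnc] -> 11 lines: afd xeq nfmnc bdfkz jfnk gdyqq gtrgs xyp ktpyl uxl tuaf
Hunk 3: at line 2 remove [nfmnc,bdfkz,jfnk] add [hhd] -> 9 lines: afd xeq hhd gdyqq gtrgs xyp ktpyl uxl tuaf
Hunk 4: at line 3 remove [gtrgs,xyp,ktpyl] add [nxdfg] -> 7 lines: afd xeq hhd gdyqq nxdfg uxl tuaf
Hunk 5: at line 3 remove [gdyqq,nxdfg,uxl] add [epee] -> 5 lines: afd xeq hhd epee tuaf
Hunk 6: at line 1 remove [hhd] add [atquo,feo,bnld] -> 7 lines: afd xeq atquo feo bnld epee tuaf
Hunk 7: at line 4 remove [bnld,epee] add [irnp,ppaeg,endyu] -> 8 lines: afd xeq atquo feo irnp ppaeg endyu tuaf
Final line count: 8

Answer: 8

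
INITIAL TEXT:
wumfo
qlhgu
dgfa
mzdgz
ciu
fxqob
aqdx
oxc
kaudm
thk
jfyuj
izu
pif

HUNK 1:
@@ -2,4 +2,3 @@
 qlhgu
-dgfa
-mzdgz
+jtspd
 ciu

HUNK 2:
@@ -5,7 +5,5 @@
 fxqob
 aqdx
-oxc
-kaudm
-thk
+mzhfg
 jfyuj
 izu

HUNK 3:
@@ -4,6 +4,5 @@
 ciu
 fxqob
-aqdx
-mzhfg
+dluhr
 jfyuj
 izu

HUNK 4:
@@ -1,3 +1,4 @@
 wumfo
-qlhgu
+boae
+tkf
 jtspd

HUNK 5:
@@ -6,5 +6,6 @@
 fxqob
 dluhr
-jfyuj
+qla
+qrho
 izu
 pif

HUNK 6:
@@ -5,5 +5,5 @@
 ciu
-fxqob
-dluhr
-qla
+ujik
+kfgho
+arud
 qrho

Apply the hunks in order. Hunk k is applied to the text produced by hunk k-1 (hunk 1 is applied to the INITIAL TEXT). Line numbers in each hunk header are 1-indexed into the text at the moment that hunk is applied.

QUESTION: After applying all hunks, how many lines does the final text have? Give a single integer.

Hunk 1: at line 2 remove [dgfa,mzdgz] add [jtspd] -> 12 lines: wumfo qlhgu jtspd ciu fxqob aqdx oxc kaudm thk jfyuj izu pif
Hunk 2: at line 5 remove [oxc,kaudm,thk] add [mzhfg] -> 10 lines: wumfo qlhgu jtspd ciu fxqob aqdx mzhfg jfyuj izu pif
Hunk 3: at line 4 remove [aqdx,mzhfg] add [dluhr] -> 9 lines: wumfo qlhgu jtspd ciu fxqob dluhr jfyuj izu pif
Hunk 4: at line 1 remove [qlhgu] add [boae,tkf] -> 10 lines: wumfo boae tkf jtspd ciu fxqob dluhr jfyuj izu pif
Hunk 5: at line 6 remove [jfyuj] add [qla,qrho] -> 11 lines: wumfo boae tkf jtspd ciu fxqob dluhr qla qrho izu pif
Hunk 6: at line 5 remove [fxqob,dluhr,qla] add [ujik,kfgho,arud] -> 11 lines: wumfo boae tkf jtspd ciu ujik kfgho arud qrho izu pif
Final line count: 11

Answer: 11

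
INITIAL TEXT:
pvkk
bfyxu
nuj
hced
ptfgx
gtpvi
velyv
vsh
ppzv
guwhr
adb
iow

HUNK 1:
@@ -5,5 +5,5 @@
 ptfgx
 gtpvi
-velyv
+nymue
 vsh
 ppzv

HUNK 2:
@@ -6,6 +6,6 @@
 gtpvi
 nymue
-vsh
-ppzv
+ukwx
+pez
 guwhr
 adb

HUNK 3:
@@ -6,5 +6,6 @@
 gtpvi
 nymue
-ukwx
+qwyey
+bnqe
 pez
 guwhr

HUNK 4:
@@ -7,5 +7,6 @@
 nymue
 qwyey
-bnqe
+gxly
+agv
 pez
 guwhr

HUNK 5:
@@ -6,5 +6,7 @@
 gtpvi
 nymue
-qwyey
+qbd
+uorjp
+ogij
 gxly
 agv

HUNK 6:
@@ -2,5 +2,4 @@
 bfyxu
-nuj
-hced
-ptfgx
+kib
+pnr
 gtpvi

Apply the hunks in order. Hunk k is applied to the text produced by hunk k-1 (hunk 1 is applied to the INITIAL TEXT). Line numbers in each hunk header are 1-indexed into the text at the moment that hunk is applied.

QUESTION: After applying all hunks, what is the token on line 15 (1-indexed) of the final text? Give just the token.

Hunk 1: at line 5 remove [velyv] add [nymue] -> 12 lines: pvkk bfyxu nuj hced ptfgx gtpvi nymue vsh ppzv guwhr adb iow
Hunk 2: at line 6 remove [vsh,ppzv] add [ukwx,pez] -> 12 lines: pvkk bfyxu nuj hced ptfgx gtpvi nymue ukwx pez guwhr adb iow
Hunk 3: at line 6 remove [ukwx] add [qwyey,bnqe] -> 13 lines: pvkk bfyxu nuj hced ptfgx gtpvi nymue qwyey bnqe pez guwhr adb iow
Hunk 4: at line 7 remove [bnqe] add [gxly,agv] -> 14 lines: pvkk bfyxu nuj hced ptfgx gtpvi nymue qwyey gxly agv pez guwhr adb iow
Hunk 5: at line 6 remove [qwyey] add [qbd,uorjp,ogij] -> 16 lines: pvkk bfyxu nuj hced ptfgx gtpvi nymue qbd uorjp ogij gxly agv pez guwhr adb iow
Hunk 6: at line 2 remove [nuj,hced,ptfgx] add [kib,pnr] -> 15 lines: pvkk bfyxu kib pnr gtpvi nymue qbd uorjp ogij gxly agv pez guwhr adb iow
Final line 15: iow

Answer: iow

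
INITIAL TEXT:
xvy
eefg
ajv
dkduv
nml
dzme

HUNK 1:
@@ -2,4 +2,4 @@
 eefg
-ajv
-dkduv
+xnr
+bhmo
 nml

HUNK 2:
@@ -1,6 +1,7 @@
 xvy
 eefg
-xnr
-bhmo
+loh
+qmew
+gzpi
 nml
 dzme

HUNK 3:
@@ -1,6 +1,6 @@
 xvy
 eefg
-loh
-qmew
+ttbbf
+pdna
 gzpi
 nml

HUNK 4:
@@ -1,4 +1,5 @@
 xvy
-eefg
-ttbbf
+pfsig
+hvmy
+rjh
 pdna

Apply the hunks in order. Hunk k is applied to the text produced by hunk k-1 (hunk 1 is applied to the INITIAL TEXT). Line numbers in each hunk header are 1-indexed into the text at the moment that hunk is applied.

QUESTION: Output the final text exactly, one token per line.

Hunk 1: at line 2 remove [ajv,dkduv] add [xnr,bhmo] -> 6 lines: xvy eefg xnr bhmo nml dzme
Hunk 2: at line 1 remove [xnr,bhmo] add [loh,qmew,gzpi] -> 7 lines: xvy eefg loh qmew gzpi nml dzme
Hunk 3: at line 1 remove [loh,qmew] add [ttbbf,pdna] -> 7 lines: xvy eefg ttbbf pdna gzpi nml dzme
Hunk 4: at line 1 remove [eefg,ttbbf] add [pfsig,hvmy,rjh] -> 8 lines: xvy pfsig hvmy rjh pdna gzpi nml dzme

Answer: xvy
pfsig
hvmy
rjh
pdna
gzpi
nml
dzme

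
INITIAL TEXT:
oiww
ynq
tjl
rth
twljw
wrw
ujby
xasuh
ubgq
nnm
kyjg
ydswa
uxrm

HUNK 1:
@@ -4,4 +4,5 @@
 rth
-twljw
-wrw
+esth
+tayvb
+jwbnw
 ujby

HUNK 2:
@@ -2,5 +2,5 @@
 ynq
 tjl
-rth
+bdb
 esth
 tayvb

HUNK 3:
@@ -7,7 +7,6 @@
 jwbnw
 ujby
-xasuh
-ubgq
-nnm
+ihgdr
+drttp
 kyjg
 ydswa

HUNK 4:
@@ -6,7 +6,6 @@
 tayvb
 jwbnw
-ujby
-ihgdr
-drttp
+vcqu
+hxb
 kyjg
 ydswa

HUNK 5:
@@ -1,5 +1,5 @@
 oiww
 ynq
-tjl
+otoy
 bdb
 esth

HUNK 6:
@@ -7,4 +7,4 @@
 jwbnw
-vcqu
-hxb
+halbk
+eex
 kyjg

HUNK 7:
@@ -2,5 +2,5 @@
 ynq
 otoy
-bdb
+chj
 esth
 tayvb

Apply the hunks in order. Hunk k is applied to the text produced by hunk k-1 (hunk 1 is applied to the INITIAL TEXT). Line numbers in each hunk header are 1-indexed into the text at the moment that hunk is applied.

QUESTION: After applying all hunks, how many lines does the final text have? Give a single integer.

Hunk 1: at line 4 remove [twljw,wrw] add [esth,tayvb,jwbnw] -> 14 lines: oiww ynq tjl rth esth tayvb jwbnw ujby xasuh ubgq nnm kyjg ydswa uxrm
Hunk 2: at line 2 remove [rth] add [bdb] -> 14 lines: oiww ynq tjl bdb esth tayvb jwbnw ujby xasuh ubgq nnm kyjg ydswa uxrm
Hunk 3: at line 7 remove [xasuh,ubgq,nnm] add [ihgdr,drttp] -> 13 lines: oiww ynq tjl bdb esth tayvb jwbnw ujby ihgdr drttp kyjg ydswa uxrm
Hunk 4: at line 6 remove [ujby,ihgdr,drttp] add [vcqu,hxb] -> 12 lines: oiww ynq tjl bdb esth tayvb jwbnw vcqu hxb kyjg ydswa uxrm
Hunk 5: at line 1 remove [tjl] add [otoy] -> 12 lines: oiww ynq otoy bdb esth tayvb jwbnw vcqu hxb kyjg ydswa uxrm
Hunk 6: at line 7 remove [vcqu,hxb] add [halbk,eex] -> 12 lines: oiww ynq otoy bdb esth tayvb jwbnw halbk eex kyjg ydswa uxrm
Hunk 7: at line 2 remove [bdb] add [chj] -> 12 lines: oiww ynq otoy chj esth tayvb jwbnw halbk eex kyjg ydswa uxrm
Final line count: 12

Answer: 12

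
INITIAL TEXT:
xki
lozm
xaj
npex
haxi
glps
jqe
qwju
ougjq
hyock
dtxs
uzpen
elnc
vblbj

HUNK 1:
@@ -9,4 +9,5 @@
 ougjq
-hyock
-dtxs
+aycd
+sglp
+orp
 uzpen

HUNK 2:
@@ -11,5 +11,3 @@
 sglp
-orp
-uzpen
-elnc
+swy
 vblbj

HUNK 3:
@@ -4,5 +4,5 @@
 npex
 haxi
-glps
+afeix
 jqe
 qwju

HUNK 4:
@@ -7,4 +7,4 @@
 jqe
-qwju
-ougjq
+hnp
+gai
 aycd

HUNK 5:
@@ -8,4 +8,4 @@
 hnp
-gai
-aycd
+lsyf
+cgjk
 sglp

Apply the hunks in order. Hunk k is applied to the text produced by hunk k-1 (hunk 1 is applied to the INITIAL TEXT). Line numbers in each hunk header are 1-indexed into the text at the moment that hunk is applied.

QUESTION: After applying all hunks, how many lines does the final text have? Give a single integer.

Hunk 1: at line 9 remove [hyock,dtxs] add [aycd,sglp,orp] -> 15 lines: xki lozm xaj npex haxi glps jqe qwju ougjq aycd sglp orp uzpen elnc vblbj
Hunk 2: at line 11 remove [orp,uzpen,elnc] add [swy] -> 13 lines: xki lozm xaj npex haxi glps jqe qwju ougjq aycd sglp swy vblbj
Hunk 3: at line 4 remove [glps] add [afeix] -> 13 lines: xki lozm xaj npex haxi afeix jqe qwju ougjq aycd sglp swy vblbj
Hunk 4: at line 7 remove [qwju,ougjq] add [hnp,gai] -> 13 lines: xki lozm xaj npex haxi afeix jqe hnp gai aycd sglp swy vblbj
Hunk 5: at line 8 remove [gai,aycd] add [lsyf,cgjk] -> 13 lines: xki lozm xaj npex haxi afeix jqe hnp lsyf cgjk sglp swy vblbj
Final line count: 13

Answer: 13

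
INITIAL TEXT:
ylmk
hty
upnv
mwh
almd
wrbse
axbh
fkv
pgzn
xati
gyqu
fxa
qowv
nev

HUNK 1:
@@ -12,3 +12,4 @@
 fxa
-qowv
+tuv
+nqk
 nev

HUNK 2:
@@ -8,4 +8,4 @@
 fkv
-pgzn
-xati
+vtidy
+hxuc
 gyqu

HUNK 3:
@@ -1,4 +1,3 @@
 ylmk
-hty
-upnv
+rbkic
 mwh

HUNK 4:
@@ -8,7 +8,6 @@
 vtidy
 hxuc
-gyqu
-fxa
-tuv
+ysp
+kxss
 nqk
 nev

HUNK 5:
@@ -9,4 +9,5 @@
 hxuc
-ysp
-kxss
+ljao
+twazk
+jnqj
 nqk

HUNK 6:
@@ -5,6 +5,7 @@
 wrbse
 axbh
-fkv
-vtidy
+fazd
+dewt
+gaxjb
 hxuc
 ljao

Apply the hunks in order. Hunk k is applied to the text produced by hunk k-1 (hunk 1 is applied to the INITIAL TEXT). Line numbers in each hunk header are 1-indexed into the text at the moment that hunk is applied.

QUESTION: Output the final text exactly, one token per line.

Hunk 1: at line 12 remove [qowv] add [tuv,nqk] -> 15 lines: ylmk hty upnv mwh almd wrbse axbh fkv pgzn xati gyqu fxa tuv nqk nev
Hunk 2: at line 8 remove [pgzn,xati] add [vtidy,hxuc] -> 15 lines: ylmk hty upnv mwh almd wrbse axbh fkv vtidy hxuc gyqu fxa tuv nqk nev
Hunk 3: at line 1 remove [hty,upnv] add [rbkic] -> 14 lines: ylmk rbkic mwh almd wrbse axbh fkv vtidy hxuc gyqu fxa tuv nqk nev
Hunk 4: at line 8 remove [gyqu,fxa,tuv] add [ysp,kxss] -> 13 lines: ylmk rbkic mwh almd wrbse axbh fkv vtidy hxuc ysp kxss nqk nev
Hunk 5: at line 9 remove [ysp,kxss] add [ljao,twazk,jnqj] -> 14 lines: ylmk rbkic mwh almd wrbse axbh fkv vtidy hxuc ljao twazk jnqj nqk nev
Hunk 6: at line 5 remove [fkv,vtidy] add [fazd,dewt,gaxjb] -> 15 lines: ylmk rbkic mwh almd wrbse axbh fazd dewt gaxjb hxuc ljao twazk jnqj nqk nev

Answer: ylmk
rbkic
mwh
almd
wrbse
axbh
fazd
dewt
gaxjb
hxuc
ljao
twazk
jnqj
nqk
nev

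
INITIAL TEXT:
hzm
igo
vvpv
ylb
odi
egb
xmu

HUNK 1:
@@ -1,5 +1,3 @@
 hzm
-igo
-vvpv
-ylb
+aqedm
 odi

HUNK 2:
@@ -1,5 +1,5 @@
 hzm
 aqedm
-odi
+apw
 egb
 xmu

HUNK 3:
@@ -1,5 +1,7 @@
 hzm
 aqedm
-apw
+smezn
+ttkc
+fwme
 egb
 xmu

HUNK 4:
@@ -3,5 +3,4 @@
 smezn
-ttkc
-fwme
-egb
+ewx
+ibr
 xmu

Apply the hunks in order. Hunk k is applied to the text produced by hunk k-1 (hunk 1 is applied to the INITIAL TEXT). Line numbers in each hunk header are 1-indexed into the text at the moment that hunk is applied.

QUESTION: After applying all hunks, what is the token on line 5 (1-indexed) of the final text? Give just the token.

Answer: ibr

Derivation:
Hunk 1: at line 1 remove [igo,vvpv,ylb] add [aqedm] -> 5 lines: hzm aqedm odi egb xmu
Hunk 2: at line 1 remove [odi] add [apw] -> 5 lines: hzm aqedm apw egb xmu
Hunk 3: at line 1 remove [apw] add [smezn,ttkc,fwme] -> 7 lines: hzm aqedm smezn ttkc fwme egb xmu
Hunk 4: at line 3 remove [ttkc,fwme,egb] add [ewx,ibr] -> 6 lines: hzm aqedm smezn ewx ibr xmu
Final line 5: ibr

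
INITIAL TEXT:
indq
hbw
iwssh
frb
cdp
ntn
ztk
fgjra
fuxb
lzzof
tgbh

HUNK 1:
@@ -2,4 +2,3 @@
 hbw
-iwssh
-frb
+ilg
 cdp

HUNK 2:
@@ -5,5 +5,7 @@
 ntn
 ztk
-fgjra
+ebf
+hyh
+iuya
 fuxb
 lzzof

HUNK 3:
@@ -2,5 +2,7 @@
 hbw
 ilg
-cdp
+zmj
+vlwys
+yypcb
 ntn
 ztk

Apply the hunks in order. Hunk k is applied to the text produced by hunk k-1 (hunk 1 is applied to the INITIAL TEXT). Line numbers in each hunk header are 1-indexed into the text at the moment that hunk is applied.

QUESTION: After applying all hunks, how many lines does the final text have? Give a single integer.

Hunk 1: at line 2 remove [iwssh,frb] add [ilg] -> 10 lines: indq hbw ilg cdp ntn ztk fgjra fuxb lzzof tgbh
Hunk 2: at line 5 remove [fgjra] add [ebf,hyh,iuya] -> 12 lines: indq hbw ilg cdp ntn ztk ebf hyh iuya fuxb lzzof tgbh
Hunk 3: at line 2 remove [cdp] add [zmj,vlwys,yypcb] -> 14 lines: indq hbw ilg zmj vlwys yypcb ntn ztk ebf hyh iuya fuxb lzzof tgbh
Final line count: 14

Answer: 14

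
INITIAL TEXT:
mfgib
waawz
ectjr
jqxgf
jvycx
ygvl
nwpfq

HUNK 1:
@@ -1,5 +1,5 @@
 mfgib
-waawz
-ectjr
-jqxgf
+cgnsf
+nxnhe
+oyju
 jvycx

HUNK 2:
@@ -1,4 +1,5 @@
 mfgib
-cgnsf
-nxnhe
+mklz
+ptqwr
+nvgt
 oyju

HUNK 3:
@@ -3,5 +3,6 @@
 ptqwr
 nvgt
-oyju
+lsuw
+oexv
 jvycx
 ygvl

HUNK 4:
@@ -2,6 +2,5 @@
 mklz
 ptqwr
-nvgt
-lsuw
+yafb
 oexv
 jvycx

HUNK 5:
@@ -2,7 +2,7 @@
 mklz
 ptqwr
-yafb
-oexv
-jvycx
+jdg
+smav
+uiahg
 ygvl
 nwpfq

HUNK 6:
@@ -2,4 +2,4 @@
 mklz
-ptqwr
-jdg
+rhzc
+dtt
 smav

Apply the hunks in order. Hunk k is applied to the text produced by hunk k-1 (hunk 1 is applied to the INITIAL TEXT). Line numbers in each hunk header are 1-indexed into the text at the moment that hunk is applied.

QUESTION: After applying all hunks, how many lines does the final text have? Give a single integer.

Hunk 1: at line 1 remove [waawz,ectjr,jqxgf] add [cgnsf,nxnhe,oyju] -> 7 lines: mfgib cgnsf nxnhe oyju jvycx ygvl nwpfq
Hunk 2: at line 1 remove [cgnsf,nxnhe] add [mklz,ptqwr,nvgt] -> 8 lines: mfgib mklz ptqwr nvgt oyju jvycx ygvl nwpfq
Hunk 3: at line 3 remove [oyju] add [lsuw,oexv] -> 9 lines: mfgib mklz ptqwr nvgt lsuw oexv jvycx ygvl nwpfq
Hunk 4: at line 2 remove [nvgt,lsuw] add [yafb] -> 8 lines: mfgib mklz ptqwr yafb oexv jvycx ygvl nwpfq
Hunk 5: at line 2 remove [yafb,oexv,jvycx] add [jdg,smav,uiahg] -> 8 lines: mfgib mklz ptqwr jdg smav uiahg ygvl nwpfq
Hunk 6: at line 2 remove [ptqwr,jdg] add [rhzc,dtt] -> 8 lines: mfgib mklz rhzc dtt smav uiahg ygvl nwpfq
Final line count: 8

Answer: 8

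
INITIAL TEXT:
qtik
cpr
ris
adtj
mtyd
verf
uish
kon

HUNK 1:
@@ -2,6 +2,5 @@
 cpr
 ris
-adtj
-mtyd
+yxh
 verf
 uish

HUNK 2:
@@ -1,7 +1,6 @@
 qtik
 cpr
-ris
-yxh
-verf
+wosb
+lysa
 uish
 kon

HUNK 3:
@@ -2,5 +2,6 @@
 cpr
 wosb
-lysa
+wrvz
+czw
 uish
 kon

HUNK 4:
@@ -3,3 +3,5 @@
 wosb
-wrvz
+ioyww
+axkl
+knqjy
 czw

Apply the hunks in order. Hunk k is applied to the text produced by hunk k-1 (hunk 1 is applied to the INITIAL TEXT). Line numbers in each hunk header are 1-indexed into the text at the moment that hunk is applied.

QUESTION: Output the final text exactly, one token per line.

Answer: qtik
cpr
wosb
ioyww
axkl
knqjy
czw
uish
kon

Derivation:
Hunk 1: at line 2 remove [adtj,mtyd] add [yxh] -> 7 lines: qtik cpr ris yxh verf uish kon
Hunk 2: at line 1 remove [ris,yxh,verf] add [wosb,lysa] -> 6 lines: qtik cpr wosb lysa uish kon
Hunk 3: at line 2 remove [lysa] add [wrvz,czw] -> 7 lines: qtik cpr wosb wrvz czw uish kon
Hunk 4: at line 3 remove [wrvz] add [ioyww,axkl,knqjy] -> 9 lines: qtik cpr wosb ioyww axkl knqjy czw uish kon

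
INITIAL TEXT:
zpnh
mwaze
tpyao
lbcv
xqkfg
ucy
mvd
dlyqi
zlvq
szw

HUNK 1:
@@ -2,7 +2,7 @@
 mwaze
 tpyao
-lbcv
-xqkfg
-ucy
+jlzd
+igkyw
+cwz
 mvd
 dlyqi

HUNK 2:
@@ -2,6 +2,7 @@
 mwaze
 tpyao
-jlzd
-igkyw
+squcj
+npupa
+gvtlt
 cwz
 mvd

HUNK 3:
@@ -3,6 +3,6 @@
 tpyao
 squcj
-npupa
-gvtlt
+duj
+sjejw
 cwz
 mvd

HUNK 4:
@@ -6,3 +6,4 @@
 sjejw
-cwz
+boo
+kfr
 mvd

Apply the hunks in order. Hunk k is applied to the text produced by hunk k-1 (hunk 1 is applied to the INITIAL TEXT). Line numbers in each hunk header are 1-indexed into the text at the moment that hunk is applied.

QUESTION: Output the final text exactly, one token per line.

Hunk 1: at line 2 remove [lbcv,xqkfg,ucy] add [jlzd,igkyw,cwz] -> 10 lines: zpnh mwaze tpyao jlzd igkyw cwz mvd dlyqi zlvq szw
Hunk 2: at line 2 remove [jlzd,igkyw] add [squcj,npupa,gvtlt] -> 11 lines: zpnh mwaze tpyao squcj npupa gvtlt cwz mvd dlyqi zlvq szw
Hunk 3: at line 3 remove [npupa,gvtlt] add [duj,sjejw] -> 11 lines: zpnh mwaze tpyao squcj duj sjejw cwz mvd dlyqi zlvq szw
Hunk 4: at line 6 remove [cwz] add [boo,kfr] -> 12 lines: zpnh mwaze tpyao squcj duj sjejw boo kfr mvd dlyqi zlvq szw

Answer: zpnh
mwaze
tpyao
squcj
duj
sjejw
boo
kfr
mvd
dlyqi
zlvq
szw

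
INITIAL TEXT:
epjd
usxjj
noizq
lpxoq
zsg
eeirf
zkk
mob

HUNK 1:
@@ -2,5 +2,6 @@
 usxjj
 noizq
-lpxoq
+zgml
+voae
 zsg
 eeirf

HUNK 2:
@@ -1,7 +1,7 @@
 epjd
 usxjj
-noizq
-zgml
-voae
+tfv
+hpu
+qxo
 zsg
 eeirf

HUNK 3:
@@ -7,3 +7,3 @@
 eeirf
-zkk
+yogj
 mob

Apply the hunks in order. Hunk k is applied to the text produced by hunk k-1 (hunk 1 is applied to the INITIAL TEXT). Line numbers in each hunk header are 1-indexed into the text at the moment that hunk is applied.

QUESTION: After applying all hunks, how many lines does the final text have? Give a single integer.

Hunk 1: at line 2 remove [lpxoq] add [zgml,voae] -> 9 lines: epjd usxjj noizq zgml voae zsg eeirf zkk mob
Hunk 2: at line 1 remove [noizq,zgml,voae] add [tfv,hpu,qxo] -> 9 lines: epjd usxjj tfv hpu qxo zsg eeirf zkk mob
Hunk 3: at line 7 remove [zkk] add [yogj] -> 9 lines: epjd usxjj tfv hpu qxo zsg eeirf yogj mob
Final line count: 9

Answer: 9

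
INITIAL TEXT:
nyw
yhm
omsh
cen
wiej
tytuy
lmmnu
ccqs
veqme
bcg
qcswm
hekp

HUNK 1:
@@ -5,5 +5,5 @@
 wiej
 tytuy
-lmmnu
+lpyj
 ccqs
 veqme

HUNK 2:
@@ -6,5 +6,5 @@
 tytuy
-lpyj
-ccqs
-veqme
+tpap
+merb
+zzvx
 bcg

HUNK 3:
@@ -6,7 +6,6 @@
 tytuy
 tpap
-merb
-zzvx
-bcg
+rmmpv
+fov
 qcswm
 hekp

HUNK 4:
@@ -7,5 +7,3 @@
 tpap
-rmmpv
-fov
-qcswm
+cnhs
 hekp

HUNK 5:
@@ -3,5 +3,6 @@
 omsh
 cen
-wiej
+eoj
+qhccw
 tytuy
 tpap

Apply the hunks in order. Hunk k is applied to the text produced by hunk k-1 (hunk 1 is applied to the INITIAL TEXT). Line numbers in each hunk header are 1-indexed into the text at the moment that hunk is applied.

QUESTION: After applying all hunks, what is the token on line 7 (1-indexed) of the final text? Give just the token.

Hunk 1: at line 5 remove [lmmnu] add [lpyj] -> 12 lines: nyw yhm omsh cen wiej tytuy lpyj ccqs veqme bcg qcswm hekp
Hunk 2: at line 6 remove [lpyj,ccqs,veqme] add [tpap,merb,zzvx] -> 12 lines: nyw yhm omsh cen wiej tytuy tpap merb zzvx bcg qcswm hekp
Hunk 3: at line 6 remove [merb,zzvx,bcg] add [rmmpv,fov] -> 11 lines: nyw yhm omsh cen wiej tytuy tpap rmmpv fov qcswm hekp
Hunk 4: at line 7 remove [rmmpv,fov,qcswm] add [cnhs] -> 9 lines: nyw yhm omsh cen wiej tytuy tpap cnhs hekp
Hunk 5: at line 3 remove [wiej] add [eoj,qhccw] -> 10 lines: nyw yhm omsh cen eoj qhccw tytuy tpap cnhs hekp
Final line 7: tytuy

Answer: tytuy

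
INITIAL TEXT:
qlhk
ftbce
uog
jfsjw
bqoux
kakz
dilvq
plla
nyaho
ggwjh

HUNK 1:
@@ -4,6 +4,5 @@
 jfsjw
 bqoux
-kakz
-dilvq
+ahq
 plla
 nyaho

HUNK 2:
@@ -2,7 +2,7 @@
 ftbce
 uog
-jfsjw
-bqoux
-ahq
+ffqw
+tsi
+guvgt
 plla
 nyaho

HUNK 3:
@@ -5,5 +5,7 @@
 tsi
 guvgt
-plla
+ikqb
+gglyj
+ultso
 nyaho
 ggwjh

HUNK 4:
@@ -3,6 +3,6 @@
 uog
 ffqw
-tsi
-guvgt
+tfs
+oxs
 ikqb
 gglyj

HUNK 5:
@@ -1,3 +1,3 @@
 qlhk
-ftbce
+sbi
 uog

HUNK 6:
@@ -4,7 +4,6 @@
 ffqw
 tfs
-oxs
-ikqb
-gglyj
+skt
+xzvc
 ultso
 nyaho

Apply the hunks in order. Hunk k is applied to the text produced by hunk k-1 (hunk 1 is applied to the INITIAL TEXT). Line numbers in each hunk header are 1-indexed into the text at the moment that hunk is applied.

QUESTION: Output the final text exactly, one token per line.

Answer: qlhk
sbi
uog
ffqw
tfs
skt
xzvc
ultso
nyaho
ggwjh

Derivation:
Hunk 1: at line 4 remove [kakz,dilvq] add [ahq] -> 9 lines: qlhk ftbce uog jfsjw bqoux ahq plla nyaho ggwjh
Hunk 2: at line 2 remove [jfsjw,bqoux,ahq] add [ffqw,tsi,guvgt] -> 9 lines: qlhk ftbce uog ffqw tsi guvgt plla nyaho ggwjh
Hunk 3: at line 5 remove [plla] add [ikqb,gglyj,ultso] -> 11 lines: qlhk ftbce uog ffqw tsi guvgt ikqb gglyj ultso nyaho ggwjh
Hunk 4: at line 3 remove [tsi,guvgt] add [tfs,oxs] -> 11 lines: qlhk ftbce uog ffqw tfs oxs ikqb gglyj ultso nyaho ggwjh
Hunk 5: at line 1 remove [ftbce] add [sbi] -> 11 lines: qlhk sbi uog ffqw tfs oxs ikqb gglyj ultso nyaho ggwjh
Hunk 6: at line 4 remove [oxs,ikqb,gglyj] add [skt,xzvc] -> 10 lines: qlhk sbi uog ffqw tfs skt xzvc ultso nyaho ggwjh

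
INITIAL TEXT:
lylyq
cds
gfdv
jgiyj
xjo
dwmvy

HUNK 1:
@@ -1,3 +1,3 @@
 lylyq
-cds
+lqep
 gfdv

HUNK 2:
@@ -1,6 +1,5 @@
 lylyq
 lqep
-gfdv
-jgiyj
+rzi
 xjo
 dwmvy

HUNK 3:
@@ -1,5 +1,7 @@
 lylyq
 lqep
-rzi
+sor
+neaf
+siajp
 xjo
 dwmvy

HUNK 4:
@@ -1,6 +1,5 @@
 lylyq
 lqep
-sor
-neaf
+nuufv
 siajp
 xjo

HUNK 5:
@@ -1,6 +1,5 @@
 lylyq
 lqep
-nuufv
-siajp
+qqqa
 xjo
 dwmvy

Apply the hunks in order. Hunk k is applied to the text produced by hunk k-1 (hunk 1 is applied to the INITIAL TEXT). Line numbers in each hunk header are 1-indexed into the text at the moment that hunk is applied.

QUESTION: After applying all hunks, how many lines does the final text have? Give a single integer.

Answer: 5

Derivation:
Hunk 1: at line 1 remove [cds] add [lqep] -> 6 lines: lylyq lqep gfdv jgiyj xjo dwmvy
Hunk 2: at line 1 remove [gfdv,jgiyj] add [rzi] -> 5 lines: lylyq lqep rzi xjo dwmvy
Hunk 3: at line 1 remove [rzi] add [sor,neaf,siajp] -> 7 lines: lylyq lqep sor neaf siajp xjo dwmvy
Hunk 4: at line 1 remove [sor,neaf] add [nuufv] -> 6 lines: lylyq lqep nuufv siajp xjo dwmvy
Hunk 5: at line 1 remove [nuufv,siajp] add [qqqa] -> 5 lines: lylyq lqep qqqa xjo dwmvy
Final line count: 5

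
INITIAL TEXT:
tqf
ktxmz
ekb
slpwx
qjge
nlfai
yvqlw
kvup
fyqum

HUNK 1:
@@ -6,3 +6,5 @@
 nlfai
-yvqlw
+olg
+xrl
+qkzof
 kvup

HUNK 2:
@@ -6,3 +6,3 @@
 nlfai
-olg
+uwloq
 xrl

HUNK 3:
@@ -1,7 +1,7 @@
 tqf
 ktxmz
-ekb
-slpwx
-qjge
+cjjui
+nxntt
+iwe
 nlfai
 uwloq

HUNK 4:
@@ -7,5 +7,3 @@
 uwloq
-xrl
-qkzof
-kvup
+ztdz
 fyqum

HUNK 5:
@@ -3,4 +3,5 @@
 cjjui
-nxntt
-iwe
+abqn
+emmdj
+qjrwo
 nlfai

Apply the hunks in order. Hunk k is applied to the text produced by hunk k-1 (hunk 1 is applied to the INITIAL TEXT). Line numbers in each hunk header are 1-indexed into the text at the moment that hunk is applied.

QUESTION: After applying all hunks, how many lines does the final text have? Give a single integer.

Answer: 10

Derivation:
Hunk 1: at line 6 remove [yvqlw] add [olg,xrl,qkzof] -> 11 lines: tqf ktxmz ekb slpwx qjge nlfai olg xrl qkzof kvup fyqum
Hunk 2: at line 6 remove [olg] add [uwloq] -> 11 lines: tqf ktxmz ekb slpwx qjge nlfai uwloq xrl qkzof kvup fyqum
Hunk 3: at line 1 remove [ekb,slpwx,qjge] add [cjjui,nxntt,iwe] -> 11 lines: tqf ktxmz cjjui nxntt iwe nlfai uwloq xrl qkzof kvup fyqum
Hunk 4: at line 7 remove [xrl,qkzof,kvup] add [ztdz] -> 9 lines: tqf ktxmz cjjui nxntt iwe nlfai uwloq ztdz fyqum
Hunk 5: at line 3 remove [nxntt,iwe] add [abqn,emmdj,qjrwo] -> 10 lines: tqf ktxmz cjjui abqn emmdj qjrwo nlfai uwloq ztdz fyqum
Final line count: 10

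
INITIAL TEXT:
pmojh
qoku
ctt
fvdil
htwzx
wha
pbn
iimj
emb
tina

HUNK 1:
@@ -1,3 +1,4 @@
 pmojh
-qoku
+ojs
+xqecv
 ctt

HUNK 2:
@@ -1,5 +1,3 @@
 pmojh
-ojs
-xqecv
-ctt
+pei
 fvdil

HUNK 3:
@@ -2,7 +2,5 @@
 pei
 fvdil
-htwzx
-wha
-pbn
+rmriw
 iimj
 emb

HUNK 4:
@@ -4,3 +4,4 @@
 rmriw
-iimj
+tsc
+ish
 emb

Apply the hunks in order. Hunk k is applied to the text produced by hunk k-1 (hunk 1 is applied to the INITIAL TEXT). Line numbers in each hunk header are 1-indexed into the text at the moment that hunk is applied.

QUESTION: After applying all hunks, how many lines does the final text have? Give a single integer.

Answer: 8

Derivation:
Hunk 1: at line 1 remove [qoku] add [ojs,xqecv] -> 11 lines: pmojh ojs xqecv ctt fvdil htwzx wha pbn iimj emb tina
Hunk 2: at line 1 remove [ojs,xqecv,ctt] add [pei] -> 9 lines: pmojh pei fvdil htwzx wha pbn iimj emb tina
Hunk 3: at line 2 remove [htwzx,wha,pbn] add [rmriw] -> 7 lines: pmojh pei fvdil rmriw iimj emb tina
Hunk 4: at line 4 remove [iimj] add [tsc,ish] -> 8 lines: pmojh pei fvdil rmriw tsc ish emb tina
Final line count: 8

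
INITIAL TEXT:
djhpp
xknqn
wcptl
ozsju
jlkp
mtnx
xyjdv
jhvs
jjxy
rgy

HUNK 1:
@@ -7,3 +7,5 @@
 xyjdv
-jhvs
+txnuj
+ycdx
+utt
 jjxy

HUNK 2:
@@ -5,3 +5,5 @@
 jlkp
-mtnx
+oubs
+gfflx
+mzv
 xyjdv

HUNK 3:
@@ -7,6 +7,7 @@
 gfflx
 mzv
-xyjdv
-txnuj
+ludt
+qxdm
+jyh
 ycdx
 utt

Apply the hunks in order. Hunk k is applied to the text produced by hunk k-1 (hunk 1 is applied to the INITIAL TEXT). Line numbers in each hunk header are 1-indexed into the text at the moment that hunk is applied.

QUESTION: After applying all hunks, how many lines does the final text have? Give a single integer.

Hunk 1: at line 7 remove [jhvs] add [txnuj,ycdx,utt] -> 12 lines: djhpp xknqn wcptl ozsju jlkp mtnx xyjdv txnuj ycdx utt jjxy rgy
Hunk 2: at line 5 remove [mtnx] add [oubs,gfflx,mzv] -> 14 lines: djhpp xknqn wcptl ozsju jlkp oubs gfflx mzv xyjdv txnuj ycdx utt jjxy rgy
Hunk 3: at line 7 remove [xyjdv,txnuj] add [ludt,qxdm,jyh] -> 15 lines: djhpp xknqn wcptl ozsju jlkp oubs gfflx mzv ludt qxdm jyh ycdx utt jjxy rgy
Final line count: 15

Answer: 15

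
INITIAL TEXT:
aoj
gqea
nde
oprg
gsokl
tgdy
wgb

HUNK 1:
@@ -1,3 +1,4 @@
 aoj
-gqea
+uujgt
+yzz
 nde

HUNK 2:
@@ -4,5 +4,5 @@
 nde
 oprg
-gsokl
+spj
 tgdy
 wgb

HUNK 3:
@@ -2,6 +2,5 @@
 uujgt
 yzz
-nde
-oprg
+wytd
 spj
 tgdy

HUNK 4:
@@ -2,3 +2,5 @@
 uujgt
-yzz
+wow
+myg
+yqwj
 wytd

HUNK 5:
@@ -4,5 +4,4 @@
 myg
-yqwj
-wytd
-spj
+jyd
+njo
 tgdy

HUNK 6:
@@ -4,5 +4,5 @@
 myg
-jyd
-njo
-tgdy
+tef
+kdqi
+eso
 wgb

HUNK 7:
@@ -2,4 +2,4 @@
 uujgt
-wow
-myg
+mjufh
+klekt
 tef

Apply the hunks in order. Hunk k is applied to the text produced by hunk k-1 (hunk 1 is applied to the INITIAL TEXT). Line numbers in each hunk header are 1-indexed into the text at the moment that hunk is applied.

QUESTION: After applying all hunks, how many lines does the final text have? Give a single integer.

Answer: 8

Derivation:
Hunk 1: at line 1 remove [gqea] add [uujgt,yzz] -> 8 lines: aoj uujgt yzz nde oprg gsokl tgdy wgb
Hunk 2: at line 4 remove [gsokl] add [spj] -> 8 lines: aoj uujgt yzz nde oprg spj tgdy wgb
Hunk 3: at line 2 remove [nde,oprg] add [wytd] -> 7 lines: aoj uujgt yzz wytd spj tgdy wgb
Hunk 4: at line 2 remove [yzz] add [wow,myg,yqwj] -> 9 lines: aoj uujgt wow myg yqwj wytd spj tgdy wgb
Hunk 5: at line 4 remove [yqwj,wytd,spj] add [jyd,njo] -> 8 lines: aoj uujgt wow myg jyd njo tgdy wgb
Hunk 6: at line 4 remove [jyd,njo,tgdy] add [tef,kdqi,eso] -> 8 lines: aoj uujgt wow myg tef kdqi eso wgb
Hunk 7: at line 2 remove [wow,myg] add [mjufh,klekt] -> 8 lines: aoj uujgt mjufh klekt tef kdqi eso wgb
Final line count: 8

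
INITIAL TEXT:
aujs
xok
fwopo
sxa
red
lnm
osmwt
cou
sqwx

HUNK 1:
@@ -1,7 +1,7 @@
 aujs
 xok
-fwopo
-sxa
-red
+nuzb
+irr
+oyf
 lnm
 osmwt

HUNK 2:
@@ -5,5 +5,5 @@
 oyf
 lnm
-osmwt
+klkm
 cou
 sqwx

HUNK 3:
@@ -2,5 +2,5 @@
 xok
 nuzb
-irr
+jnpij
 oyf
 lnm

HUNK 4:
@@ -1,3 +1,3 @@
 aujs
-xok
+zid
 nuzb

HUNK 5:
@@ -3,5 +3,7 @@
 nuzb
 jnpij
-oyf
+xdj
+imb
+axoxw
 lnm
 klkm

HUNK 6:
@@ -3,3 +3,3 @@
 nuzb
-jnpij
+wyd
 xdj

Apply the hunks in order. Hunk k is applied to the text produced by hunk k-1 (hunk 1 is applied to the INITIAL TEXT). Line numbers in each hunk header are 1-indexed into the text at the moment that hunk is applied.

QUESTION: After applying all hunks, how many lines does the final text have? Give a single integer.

Answer: 11

Derivation:
Hunk 1: at line 1 remove [fwopo,sxa,red] add [nuzb,irr,oyf] -> 9 lines: aujs xok nuzb irr oyf lnm osmwt cou sqwx
Hunk 2: at line 5 remove [osmwt] add [klkm] -> 9 lines: aujs xok nuzb irr oyf lnm klkm cou sqwx
Hunk 3: at line 2 remove [irr] add [jnpij] -> 9 lines: aujs xok nuzb jnpij oyf lnm klkm cou sqwx
Hunk 4: at line 1 remove [xok] add [zid] -> 9 lines: aujs zid nuzb jnpij oyf lnm klkm cou sqwx
Hunk 5: at line 3 remove [oyf] add [xdj,imb,axoxw] -> 11 lines: aujs zid nuzb jnpij xdj imb axoxw lnm klkm cou sqwx
Hunk 6: at line 3 remove [jnpij] add [wyd] -> 11 lines: aujs zid nuzb wyd xdj imb axoxw lnm klkm cou sqwx
Final line count: 11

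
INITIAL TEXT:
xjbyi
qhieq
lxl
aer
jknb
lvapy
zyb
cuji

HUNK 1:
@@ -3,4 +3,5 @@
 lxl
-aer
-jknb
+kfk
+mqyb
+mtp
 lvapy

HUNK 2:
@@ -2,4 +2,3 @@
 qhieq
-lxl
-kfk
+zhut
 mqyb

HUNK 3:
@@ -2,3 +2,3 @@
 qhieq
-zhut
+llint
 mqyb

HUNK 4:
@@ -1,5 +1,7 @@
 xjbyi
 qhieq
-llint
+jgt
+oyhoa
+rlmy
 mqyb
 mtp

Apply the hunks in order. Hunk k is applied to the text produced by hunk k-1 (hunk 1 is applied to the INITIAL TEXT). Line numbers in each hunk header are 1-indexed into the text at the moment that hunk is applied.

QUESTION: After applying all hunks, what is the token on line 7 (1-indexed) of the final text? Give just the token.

Hunk 1: at line 3 remove [aer,jknb] add [kfk,mqyb,mtp] -> 9 lines: xjbyi qhieq lxl kfk mqyb mtp lvapy zyb cuji
Hunk 2: at line 2 remove [lxl,kfk] add [zhut] -> 8 lines: xjbyi qhieq zhut mqyb mtp lvapy zyb cuji
Hunk 3: at line 2 remove [zhut] add [llint] -> 8 lines: xjbyi qhieq llint mqyb mtp lvapy zyb cuji
Hunk 4: at line 1 remove [llint] add [jgt,oyhoa,rlmy] -> 10 lines: xjbyi qhieq jgt oyhoa rlmy mqyb mtp lvapy zyb cuji
Final line 7: mtp

Answer: mtp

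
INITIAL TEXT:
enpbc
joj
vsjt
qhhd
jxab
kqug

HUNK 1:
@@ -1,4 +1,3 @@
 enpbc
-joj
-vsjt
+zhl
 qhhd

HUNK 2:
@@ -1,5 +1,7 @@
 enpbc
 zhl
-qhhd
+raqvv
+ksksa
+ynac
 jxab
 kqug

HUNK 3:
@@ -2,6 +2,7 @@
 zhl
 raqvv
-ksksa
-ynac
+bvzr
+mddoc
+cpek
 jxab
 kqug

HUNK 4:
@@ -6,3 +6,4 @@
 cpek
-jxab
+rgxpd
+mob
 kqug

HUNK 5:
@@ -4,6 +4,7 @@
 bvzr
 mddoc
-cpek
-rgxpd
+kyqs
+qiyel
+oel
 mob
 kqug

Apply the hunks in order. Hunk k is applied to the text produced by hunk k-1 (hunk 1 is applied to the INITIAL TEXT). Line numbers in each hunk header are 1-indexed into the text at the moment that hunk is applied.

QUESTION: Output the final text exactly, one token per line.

Hunk 1: at line 1 remove [joj,vsjt] add [zhl] -> 5 lines: enpbc zhl qhhd jxab kqug
Hunk 2: at line 1 remove [qhhd] add [raqvv,ksksa,ynac] -> 7 lines: enpbc zhl raqvv ksksa ynac jxab kqug
Hunk 3: at line 2 remove [ksksa,ynac] add [bvzr,mddoc,cpek] -> 8 lines: enpbc zhl raqvv bvzr mddoc cpek jxab kqug
Hunk 4: at line 6 remove [jxab] add [rgxpd,mob] -> 9 lines: enpbc zhl raqvv bvzr mddoc cpek rgxpd mob kqug
Hunk 5: at line 4 remove [cpek,rgxpd] add [kyqs,qiyel,oel] -> 10 lines: enpbc zhl raqvv bvzr mddoc kyqs qiyel oel mob kqug

Answer: enpbc
zhl
raqvv
bvzr
mddoc
kyqs
qiyel
oel
mob
kqug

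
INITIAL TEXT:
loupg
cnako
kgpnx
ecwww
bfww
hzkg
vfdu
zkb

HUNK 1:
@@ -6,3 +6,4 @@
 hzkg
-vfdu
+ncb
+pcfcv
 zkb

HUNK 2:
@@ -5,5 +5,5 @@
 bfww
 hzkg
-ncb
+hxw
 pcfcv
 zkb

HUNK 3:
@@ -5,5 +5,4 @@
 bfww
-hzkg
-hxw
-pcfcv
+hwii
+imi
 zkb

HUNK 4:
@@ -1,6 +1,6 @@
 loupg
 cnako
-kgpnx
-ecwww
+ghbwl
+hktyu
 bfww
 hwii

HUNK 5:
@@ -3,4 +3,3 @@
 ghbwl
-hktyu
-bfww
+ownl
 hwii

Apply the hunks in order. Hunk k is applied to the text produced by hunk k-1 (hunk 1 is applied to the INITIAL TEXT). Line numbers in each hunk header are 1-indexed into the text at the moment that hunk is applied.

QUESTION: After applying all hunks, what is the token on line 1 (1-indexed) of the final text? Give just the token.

Hunk 1: at line 6 remove [vfdu] add [ncb,pcfcv] -> 9 lines: loupg cnako kgpnx ecwww bfww hzkg ncb pcfcv zkb
Hunk 2: at line 5 remove [ncb] add [hxw] -> 9 lines: loupg cnako kgpnx ecwww bfww hzkg hxw pcfcv zkb
Hunk 3: at line 5 remove [hzkg,hxw,pcfcv] add [hwii,imi] -> 8 lines: loupg cnako kgpnx ecwww bfww hwii imi zkb
Hunk 4: at line 1 remove [kgpnx,ecwww] add [ghbwl,hktyu] -> 8 lines: loupg cnako ghbwl hktyu bfww hwii imi zkb
Hunk 5: at line 3 remove [hktyu,bfww] add [ownl] -> 7 lines: loupg cnako ghbwl ownl hwii imi zkb
Final line 1: loupg

Answer: loupg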